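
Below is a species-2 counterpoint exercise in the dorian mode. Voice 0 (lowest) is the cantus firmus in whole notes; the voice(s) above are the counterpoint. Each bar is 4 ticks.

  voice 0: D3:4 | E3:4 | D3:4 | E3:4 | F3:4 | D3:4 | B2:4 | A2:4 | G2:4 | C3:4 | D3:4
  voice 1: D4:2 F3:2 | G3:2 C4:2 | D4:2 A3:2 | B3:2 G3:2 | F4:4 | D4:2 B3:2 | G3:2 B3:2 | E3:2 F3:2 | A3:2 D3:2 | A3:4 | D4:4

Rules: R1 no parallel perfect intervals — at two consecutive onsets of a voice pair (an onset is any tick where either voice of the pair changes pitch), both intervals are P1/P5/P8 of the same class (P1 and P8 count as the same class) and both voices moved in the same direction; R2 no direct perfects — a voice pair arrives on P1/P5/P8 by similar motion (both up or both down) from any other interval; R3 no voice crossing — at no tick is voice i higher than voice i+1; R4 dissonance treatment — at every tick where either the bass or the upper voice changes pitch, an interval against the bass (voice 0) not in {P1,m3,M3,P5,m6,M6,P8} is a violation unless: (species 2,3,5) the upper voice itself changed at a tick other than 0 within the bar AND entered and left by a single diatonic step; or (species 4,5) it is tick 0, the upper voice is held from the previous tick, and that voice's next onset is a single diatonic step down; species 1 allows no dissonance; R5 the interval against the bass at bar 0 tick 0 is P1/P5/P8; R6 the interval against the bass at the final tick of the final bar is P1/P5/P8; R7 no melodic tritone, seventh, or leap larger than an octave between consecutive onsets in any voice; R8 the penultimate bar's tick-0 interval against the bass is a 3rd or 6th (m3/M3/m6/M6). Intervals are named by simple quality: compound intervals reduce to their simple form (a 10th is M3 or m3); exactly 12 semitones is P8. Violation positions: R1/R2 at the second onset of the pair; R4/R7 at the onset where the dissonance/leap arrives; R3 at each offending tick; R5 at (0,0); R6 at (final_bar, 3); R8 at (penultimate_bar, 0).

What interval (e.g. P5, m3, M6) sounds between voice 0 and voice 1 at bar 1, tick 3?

voice 0=E3 voice 1=C4 -> m6

m6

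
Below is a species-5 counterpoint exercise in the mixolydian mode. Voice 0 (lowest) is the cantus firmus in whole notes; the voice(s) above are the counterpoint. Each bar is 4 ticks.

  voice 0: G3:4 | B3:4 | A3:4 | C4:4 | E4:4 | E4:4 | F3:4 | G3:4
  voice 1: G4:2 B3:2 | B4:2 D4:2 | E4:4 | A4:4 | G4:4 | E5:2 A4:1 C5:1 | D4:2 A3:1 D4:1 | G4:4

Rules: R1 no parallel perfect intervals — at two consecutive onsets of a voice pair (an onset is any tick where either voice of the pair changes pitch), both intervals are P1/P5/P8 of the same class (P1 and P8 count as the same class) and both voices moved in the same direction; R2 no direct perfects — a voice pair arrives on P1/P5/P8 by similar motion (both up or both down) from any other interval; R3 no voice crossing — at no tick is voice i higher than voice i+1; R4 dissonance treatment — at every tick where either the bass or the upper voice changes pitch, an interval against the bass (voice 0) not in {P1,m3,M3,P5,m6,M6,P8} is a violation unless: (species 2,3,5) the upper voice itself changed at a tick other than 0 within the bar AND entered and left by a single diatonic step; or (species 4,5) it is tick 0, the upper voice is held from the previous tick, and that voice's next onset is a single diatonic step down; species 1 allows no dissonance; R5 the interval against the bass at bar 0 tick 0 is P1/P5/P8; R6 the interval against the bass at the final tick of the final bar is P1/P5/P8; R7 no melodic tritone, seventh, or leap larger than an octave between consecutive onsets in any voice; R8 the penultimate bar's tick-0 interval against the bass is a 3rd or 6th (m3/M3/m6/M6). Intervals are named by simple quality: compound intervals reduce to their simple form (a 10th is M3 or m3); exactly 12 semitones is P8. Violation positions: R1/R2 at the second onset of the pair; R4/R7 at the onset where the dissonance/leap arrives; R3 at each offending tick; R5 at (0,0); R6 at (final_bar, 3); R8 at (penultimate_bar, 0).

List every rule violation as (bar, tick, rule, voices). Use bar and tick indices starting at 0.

(1, 0, R2, (0, 1))
(5, 2, R4, (0, 1))
(6, 0, R7, (0,))
(6, 0, R7, (1,))
(7, 0, R2, (0, 1))

bar 0: v0=G3 v1=G4 downbeat P8
bar 1: v0=B3 v1=B4 downbeat P8
bar 2: v0=A3 v1=E4 downbeat P5
bar 3: v0=C4 v1=A4 downbeat M6
bar 4: v0=E4 v1=G4 downbeat m3
bar 5: v0=E4 v1=E5 downbeat P8
bar 6: v0=F3 v1=D4 downbeat M6
bar 7: v0=G3 v1=G4 downbeat P8
  -> R2 @ bar 1 tick 0 v(0, 1): G3/B3 M3 -> B3/B4 P8 similar
  -> R4 @ bar 5 tick 2 v(0, 1): E4/A4 P4 untreated
  -> R7 @ bar 6 tick 0 v(0,): E4->F3 leap 11st
  -> R7 @ bar 6 tick 0 v(1,): C5->D4 leap 10st
  -> R2 @ bar 7 tick 0 v(0, 1): F3/D4 M6 -> G3/G4 P8 similar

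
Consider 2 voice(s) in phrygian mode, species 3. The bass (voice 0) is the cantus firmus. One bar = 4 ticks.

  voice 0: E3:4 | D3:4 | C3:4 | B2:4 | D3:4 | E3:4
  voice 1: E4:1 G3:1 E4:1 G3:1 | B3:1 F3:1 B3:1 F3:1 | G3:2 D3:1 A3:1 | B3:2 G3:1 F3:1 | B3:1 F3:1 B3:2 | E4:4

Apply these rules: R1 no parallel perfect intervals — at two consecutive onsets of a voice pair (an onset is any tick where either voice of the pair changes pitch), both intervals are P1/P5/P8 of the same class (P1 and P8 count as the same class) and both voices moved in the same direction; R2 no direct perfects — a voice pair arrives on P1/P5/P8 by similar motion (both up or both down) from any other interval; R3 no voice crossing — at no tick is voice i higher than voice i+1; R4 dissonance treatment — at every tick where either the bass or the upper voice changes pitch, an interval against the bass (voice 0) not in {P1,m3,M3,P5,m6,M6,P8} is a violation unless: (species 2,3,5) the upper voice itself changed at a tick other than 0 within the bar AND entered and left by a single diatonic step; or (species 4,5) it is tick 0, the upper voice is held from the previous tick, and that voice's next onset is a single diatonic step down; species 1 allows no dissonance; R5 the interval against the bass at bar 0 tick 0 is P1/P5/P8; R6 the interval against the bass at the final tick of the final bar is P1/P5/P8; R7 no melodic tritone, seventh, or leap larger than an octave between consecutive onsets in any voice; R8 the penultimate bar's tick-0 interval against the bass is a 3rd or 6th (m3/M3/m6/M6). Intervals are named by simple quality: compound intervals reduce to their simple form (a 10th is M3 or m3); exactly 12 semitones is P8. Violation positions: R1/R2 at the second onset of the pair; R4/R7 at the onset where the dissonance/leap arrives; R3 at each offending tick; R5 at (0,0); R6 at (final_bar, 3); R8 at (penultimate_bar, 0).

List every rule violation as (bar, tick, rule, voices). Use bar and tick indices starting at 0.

bar 0: v0=E3 v1=E4 downbeat P8
bar 1: v0=D3 v1=B3 downbeat M6
bar 2: v0=C3 v1=G3 downbeat P5
bar 3: v0=B2 v1=B3 downbeat P8
bar 4: v0=D3 v1=B3 downbeat M6
bar 5: v0=E3 v1=E4 downbeat P8
  -> R7 @ bar 1 tick 1 v(1,): B3->F3 leap 6st
  -> R7 @ bar 1 tick 2 v(1,): F3->B3 leap 6st
  -> R7 @ bar 1 tick 3 v(1,): B3->F3 leap 6st
  -> R4 @ bar 2 tick 2 v(0, 1): C3/D3 M2 untreated
  -> R4 @ bar 3 tick 3 v(0, 1): B2/F3 TT untreated
  -> R7 @ bar 4 tick 0 v(1,): F3->B3 leap 6st
  -> R7 @ bar 4 tick 1 v(1,): B3->F3 leap 6st
  -> R7 @ bar 4 tick 2 v(1,): F3->B3 leap 6st
  -> R2 @ bar 5 tick 0 v(0, 1): D3/B3 M6 -> E3/E4 P8 similar

(1, 1, R7, (1,))
(1, 2, R7, (1,))
(1, 3, R7, (1,))
(2, 2, R4, (0, 1))
(3, 3, R4, (0, 1))
(4, 0, R7, (1,))
(4, 1, R7, (1,))
(4, 2, R7, (1,))
(5, 0, R2, (0, 1))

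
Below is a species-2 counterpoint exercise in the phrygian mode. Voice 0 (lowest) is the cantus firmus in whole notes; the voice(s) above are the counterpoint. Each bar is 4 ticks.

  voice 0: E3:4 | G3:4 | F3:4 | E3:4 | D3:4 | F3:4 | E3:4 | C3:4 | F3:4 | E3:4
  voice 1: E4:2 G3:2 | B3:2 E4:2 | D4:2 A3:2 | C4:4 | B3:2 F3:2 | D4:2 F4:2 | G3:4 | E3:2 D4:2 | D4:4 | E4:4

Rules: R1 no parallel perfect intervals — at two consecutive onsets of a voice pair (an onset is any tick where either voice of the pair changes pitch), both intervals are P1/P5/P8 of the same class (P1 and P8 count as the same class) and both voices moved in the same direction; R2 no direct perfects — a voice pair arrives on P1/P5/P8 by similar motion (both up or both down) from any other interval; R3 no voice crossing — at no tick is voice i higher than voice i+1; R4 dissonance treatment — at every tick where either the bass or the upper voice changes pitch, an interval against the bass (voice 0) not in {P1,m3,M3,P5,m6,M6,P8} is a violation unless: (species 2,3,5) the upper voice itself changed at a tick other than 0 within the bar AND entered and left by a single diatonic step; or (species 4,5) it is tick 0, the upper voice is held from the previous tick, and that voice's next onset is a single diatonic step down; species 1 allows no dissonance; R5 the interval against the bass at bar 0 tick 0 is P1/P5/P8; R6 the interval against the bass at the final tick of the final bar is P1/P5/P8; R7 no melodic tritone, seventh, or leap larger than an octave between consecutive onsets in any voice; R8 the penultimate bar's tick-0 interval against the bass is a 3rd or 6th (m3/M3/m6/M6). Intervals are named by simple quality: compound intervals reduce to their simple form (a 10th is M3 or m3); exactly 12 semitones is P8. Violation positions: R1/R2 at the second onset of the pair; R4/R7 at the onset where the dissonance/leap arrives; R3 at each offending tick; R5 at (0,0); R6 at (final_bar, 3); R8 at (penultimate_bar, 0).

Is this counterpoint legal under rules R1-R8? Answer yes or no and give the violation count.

bar 0: v0=E3 v1=E4 (P8)
bar 1: v0=G3 v1=B3 (M3)
bar 2: v0=F3 v1=D4 (M6)
bar 3: v0=E3 v1=C4 (m6)
bar 4: v0=D3 v1=B3 (M6)
bar 5: v0=F3 v1=D4 (M6)
bar 6: v0=E3 v1=G3 (m3)
bar 7: v0=C3 v1=E3 (M3)
bar 8: v0=F3 v1=D4 (M6)
bar 9: v0=E3 v1=E4 (P8)
  R7 @ bar4.2: B3->F3 leap 6st
  R7 @ bar6.0: F4->G3 leap 10st
  R4 @ bar7.2: C3/D4 M2 untreated
  R7 @ bar7.2: E3->D4 leap 10st

No (4 violations)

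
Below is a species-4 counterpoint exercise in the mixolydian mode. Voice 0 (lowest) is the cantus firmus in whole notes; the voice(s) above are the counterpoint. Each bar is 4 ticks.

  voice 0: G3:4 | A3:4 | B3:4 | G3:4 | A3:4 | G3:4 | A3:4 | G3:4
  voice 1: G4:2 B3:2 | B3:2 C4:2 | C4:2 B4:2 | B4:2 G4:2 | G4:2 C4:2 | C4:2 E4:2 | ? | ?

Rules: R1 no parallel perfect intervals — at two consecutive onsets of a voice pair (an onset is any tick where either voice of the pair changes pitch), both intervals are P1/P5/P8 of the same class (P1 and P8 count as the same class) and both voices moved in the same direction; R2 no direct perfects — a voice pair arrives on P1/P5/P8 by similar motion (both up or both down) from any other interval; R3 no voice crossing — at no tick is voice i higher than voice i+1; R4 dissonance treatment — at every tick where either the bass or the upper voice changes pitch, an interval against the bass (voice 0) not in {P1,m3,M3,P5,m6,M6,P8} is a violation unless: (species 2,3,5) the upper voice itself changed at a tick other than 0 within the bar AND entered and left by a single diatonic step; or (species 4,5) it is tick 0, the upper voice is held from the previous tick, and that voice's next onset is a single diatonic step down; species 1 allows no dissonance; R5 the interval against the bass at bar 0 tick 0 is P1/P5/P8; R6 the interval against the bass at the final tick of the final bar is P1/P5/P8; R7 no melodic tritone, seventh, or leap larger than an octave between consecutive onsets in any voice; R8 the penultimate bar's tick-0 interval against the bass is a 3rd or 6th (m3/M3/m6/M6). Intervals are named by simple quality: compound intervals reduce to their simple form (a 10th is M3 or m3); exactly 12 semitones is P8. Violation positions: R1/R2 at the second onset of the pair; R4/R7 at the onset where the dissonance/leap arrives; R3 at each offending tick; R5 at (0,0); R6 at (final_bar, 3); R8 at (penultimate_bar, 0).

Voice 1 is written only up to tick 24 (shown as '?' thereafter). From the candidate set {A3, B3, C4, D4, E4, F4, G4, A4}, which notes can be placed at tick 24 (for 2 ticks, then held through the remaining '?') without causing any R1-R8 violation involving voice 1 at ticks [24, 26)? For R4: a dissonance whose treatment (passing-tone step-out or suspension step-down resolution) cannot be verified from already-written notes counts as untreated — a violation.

{C4, F4}

A3: violates R8
B3: violates R4,R8
C4: legal
D4: violates R4,R8
E4: violates R8
F4: legal
G4: violates R4,R8
A4: violates R2,R8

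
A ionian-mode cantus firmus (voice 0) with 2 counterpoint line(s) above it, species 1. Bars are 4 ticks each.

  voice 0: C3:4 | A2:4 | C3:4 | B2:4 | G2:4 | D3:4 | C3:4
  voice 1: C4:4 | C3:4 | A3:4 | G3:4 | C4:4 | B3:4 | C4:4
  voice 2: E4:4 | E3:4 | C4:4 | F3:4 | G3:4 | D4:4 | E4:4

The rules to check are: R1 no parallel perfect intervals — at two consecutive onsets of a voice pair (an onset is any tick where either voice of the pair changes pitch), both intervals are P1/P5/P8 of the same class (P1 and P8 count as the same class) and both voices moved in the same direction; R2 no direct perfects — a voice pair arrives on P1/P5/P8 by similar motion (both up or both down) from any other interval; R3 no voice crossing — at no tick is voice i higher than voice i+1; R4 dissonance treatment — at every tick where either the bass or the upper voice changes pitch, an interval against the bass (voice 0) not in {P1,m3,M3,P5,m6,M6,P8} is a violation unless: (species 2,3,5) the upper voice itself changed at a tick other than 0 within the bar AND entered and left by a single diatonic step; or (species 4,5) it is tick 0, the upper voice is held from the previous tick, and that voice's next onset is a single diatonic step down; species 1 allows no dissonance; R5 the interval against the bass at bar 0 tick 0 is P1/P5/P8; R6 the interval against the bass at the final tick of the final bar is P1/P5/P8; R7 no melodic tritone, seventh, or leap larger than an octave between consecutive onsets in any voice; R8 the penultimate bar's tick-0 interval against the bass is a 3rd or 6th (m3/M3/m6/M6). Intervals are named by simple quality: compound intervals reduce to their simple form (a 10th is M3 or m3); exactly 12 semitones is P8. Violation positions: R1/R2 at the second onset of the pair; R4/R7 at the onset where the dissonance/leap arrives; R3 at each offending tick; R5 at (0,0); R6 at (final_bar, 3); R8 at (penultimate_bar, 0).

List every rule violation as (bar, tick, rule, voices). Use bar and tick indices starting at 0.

bar 0: v0=C3 v1=C4 v2=E4 downbeat M3
bar 1: v0=A2 v1=C3 v2=E3 downbeat P5
bar 2: v0=C3 v1=A3 v2=C4 downbeat P8
bar 3: v0=B2 v1=G3 v2=F3 downbeat TT
bar 4: v0=G2 v1=C4 v2=G3 downbeat P8
bar 5: v0=D3 v1=B3 v2=D4 downbeat P8
bar 6: v0=C3 v1=C4 v2=E4 downbeat M3
  -> R5 @ bar 0 tick 0 v(0, 2): opens on M3
  -> R2 @ bar 1 tick 0 v(0, 2): C3/E4 M3 -> A2/E3 P5 similar
  -> R2 @ bar 2 tick 0 v(0, 2): A2/E3 P5 -> C3/C4 P8 similar
  -> R3 @ bar 3 tick 0 v(1, 2): G3 above F3
  -> R4 @ bar 3 tick 0 v(0, 2): B2/F3 TT untreated
  -> R3 @ bar 3 tick 1 v(1, 2): G3 above F3
  -> R3 @ bar 3 tick 2 v(1, 2): G3 above F3
  -> R3 @ bar 3 tick 3 v(1, 2): G3 above F3
  -> R3 @ bar 4 tick 0 v(1, 2): C4 above G3
  -> R4 @ bar 4 tick 0 v(0, 1): G2/C4 P4 untreated
  -> R3 @ bar 4 tick 1 v(1, 2): C4 above G3
  -> R3 @ bar 4 tick 2 v(1, 2): C4 above G3
  -> R3 @ bar 4 tick 3 v(1, 2): C4 above G3
  -> R1 @ bar 5 tick 0 v(0, 2): G2/G3 P8 -> D3/D4 P8 similar
  -> R8 @ bar 5 tick 0 v(0, 2): penult P8 not 3rd/6th
  -> R6 @ bar 6 tick 3 v(0, 2): closes on M3

(0, 0, R5, (0, 2))
(1, 0, R2, (0, 2))
(2, 0, R2, (0, 2))
(3, 0, R3, (1, 2))
(3, 0, R4, (0, 2))
(3, 1, R3, (1, 2))
(3, 2, R3, (1, 2))
(3, 3, R3, (1, 2))
(4, 0, R3, (1, 2))
(4, 0, R4, (0, 1))
(4, 1, R3, (1, 2))
(4, 2, R3, (1, 2))
(4, 3, R3, (1, 2))
(5, 0, R1, (0, 2))
(5, 0, R8, (0, 2))
(6, 3, R6, (0, 2))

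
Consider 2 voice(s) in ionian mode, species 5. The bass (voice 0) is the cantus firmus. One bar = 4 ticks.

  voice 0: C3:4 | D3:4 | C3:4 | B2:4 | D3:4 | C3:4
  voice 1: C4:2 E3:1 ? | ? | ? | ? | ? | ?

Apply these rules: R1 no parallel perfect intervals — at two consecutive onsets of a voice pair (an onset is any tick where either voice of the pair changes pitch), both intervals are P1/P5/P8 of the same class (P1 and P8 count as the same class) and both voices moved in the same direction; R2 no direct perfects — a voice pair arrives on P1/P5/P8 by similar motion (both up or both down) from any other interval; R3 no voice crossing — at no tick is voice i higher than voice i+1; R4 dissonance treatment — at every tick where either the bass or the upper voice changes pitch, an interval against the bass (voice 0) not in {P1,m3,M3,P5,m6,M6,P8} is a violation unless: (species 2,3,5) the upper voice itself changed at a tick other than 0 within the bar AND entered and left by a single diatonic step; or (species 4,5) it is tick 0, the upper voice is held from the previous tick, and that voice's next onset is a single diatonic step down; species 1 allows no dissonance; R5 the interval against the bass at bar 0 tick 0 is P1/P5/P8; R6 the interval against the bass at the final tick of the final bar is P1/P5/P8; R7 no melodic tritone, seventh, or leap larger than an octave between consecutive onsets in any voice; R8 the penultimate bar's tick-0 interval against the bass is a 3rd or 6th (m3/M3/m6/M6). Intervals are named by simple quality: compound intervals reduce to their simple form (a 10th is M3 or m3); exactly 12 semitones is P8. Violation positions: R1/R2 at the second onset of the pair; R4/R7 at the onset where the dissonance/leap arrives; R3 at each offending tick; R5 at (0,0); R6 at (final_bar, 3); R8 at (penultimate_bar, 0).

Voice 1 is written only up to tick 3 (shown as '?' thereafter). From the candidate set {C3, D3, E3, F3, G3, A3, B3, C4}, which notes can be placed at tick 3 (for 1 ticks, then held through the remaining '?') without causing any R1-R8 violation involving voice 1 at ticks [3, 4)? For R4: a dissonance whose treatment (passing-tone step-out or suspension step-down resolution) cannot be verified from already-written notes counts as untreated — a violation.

{A3, C3, C4, E3, G3}

C3: legal
D3: violates R4
E3: legal
F3: violates R4
G3: legal
A3: legal
B3: violates R4
C4: legal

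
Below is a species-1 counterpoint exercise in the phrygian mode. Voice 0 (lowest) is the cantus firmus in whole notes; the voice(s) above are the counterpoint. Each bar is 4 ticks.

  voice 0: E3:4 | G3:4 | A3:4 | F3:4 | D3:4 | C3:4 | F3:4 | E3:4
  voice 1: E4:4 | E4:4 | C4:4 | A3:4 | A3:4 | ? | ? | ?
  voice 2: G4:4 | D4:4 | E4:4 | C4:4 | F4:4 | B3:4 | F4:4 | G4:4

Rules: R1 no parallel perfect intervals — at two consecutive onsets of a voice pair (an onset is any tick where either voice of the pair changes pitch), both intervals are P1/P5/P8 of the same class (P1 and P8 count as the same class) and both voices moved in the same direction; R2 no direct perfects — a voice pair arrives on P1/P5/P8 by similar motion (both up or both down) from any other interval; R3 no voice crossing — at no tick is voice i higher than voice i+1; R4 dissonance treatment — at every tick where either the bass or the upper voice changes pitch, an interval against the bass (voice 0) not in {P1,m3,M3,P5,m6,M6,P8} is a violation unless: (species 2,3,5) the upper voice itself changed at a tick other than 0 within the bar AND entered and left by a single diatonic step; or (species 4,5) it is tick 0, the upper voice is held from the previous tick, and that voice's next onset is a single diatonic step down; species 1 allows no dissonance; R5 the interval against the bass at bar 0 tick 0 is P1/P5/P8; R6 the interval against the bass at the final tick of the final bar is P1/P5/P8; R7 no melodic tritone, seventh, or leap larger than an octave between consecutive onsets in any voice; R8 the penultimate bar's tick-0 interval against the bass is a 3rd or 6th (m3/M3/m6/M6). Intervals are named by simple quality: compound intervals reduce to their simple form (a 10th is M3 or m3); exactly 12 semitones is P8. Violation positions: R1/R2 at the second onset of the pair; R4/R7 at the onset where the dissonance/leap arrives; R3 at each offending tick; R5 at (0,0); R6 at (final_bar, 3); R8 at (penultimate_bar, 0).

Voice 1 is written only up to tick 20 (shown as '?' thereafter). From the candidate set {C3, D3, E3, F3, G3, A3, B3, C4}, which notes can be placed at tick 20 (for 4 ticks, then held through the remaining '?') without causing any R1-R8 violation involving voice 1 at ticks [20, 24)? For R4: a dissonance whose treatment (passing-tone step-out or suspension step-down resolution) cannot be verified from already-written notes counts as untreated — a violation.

C3: violates R2
D3: violates R4
E3: violates R2
F3: violates R4
G3: violates R1
A3: legal
B3: violates R4
C4: violates R3

{A3}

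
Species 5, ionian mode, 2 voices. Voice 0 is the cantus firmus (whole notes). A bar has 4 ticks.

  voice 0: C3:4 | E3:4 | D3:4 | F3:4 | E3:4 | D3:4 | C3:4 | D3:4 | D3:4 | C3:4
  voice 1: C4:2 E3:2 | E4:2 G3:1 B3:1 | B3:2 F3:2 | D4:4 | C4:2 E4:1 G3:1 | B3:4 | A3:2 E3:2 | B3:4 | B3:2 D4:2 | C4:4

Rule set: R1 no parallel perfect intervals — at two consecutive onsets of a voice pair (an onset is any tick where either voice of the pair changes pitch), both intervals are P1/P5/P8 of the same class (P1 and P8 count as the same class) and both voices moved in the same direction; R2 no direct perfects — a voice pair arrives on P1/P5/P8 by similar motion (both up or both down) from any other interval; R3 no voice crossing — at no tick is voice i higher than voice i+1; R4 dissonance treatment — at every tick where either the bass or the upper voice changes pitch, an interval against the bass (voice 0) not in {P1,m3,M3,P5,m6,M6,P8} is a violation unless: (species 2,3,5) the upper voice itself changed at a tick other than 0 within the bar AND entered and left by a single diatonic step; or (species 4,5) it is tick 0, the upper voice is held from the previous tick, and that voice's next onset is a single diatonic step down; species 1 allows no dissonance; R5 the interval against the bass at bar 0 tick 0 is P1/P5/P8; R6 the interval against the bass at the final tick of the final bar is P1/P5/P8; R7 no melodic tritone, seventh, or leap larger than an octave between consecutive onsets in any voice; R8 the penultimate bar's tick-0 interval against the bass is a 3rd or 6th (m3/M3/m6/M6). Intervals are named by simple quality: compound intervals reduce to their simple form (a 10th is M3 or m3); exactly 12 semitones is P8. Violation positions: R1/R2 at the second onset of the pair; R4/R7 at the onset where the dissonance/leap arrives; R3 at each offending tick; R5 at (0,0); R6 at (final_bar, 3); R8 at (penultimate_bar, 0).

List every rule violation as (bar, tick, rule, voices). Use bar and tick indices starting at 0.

(1, 0, R2, (0, 1))
(2, 2, R7, (1,))
(9, 0, R1, (0, 1))

bar 0: v0=C3 v1=C4 downbeat P8
bar 1: v0=E3 v1=E4 downbeat P8
bar 2: v0=D3 v1=B3 downbeat M6
bar 3: v0=F3 v1=D4 downbeat M6
bar 4: v0=E3 v1=C4 downbeat m6
bar 5: v0=D3 v1=B3 downbeat M6
bar 6: v0=C3 v1=A3 downbeat M6
bar 7: v0=D3 v1=B3 downbeat M6
bar 8: v0=D3 v1=B3 downbeat M6
bar 9: v0=C3 v1=C4 downbeat P8
  -> R2 @ bar 1 tick 0 v(0, 1): C3/E3 M3 -> E3/E4 P8 similar
  -> R7 @ bar 2 tick 2 v(1,): B3->F3 leap 6st
  -> R1 @ bar 9 tick 0 v(0, 1): D3/D4 P8 -> C3/C4 P8 similar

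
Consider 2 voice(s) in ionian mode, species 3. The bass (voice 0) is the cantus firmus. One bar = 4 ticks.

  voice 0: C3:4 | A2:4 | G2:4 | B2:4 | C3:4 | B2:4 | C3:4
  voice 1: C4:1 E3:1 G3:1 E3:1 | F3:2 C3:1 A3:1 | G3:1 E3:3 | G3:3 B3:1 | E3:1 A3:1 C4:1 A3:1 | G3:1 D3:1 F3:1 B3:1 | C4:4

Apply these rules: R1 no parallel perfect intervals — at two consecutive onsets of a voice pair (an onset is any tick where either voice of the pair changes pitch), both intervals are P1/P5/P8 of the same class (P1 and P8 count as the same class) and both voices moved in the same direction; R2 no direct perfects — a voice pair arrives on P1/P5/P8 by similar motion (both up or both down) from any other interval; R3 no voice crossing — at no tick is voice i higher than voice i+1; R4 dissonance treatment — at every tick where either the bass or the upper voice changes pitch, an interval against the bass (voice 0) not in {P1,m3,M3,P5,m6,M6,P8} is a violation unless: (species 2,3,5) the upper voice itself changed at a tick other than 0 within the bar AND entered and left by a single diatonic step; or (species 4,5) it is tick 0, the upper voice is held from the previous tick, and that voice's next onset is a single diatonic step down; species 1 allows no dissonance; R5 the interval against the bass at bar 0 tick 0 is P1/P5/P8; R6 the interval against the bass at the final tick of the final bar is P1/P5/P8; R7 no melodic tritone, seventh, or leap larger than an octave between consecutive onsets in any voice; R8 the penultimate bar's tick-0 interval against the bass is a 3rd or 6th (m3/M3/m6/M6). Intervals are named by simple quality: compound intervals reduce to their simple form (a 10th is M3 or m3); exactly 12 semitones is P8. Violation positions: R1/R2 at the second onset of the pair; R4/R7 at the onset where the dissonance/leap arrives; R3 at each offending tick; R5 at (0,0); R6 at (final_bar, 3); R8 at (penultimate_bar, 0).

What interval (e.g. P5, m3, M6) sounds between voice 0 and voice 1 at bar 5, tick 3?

voice 0=B2 voice 1=B3 -> P8

P8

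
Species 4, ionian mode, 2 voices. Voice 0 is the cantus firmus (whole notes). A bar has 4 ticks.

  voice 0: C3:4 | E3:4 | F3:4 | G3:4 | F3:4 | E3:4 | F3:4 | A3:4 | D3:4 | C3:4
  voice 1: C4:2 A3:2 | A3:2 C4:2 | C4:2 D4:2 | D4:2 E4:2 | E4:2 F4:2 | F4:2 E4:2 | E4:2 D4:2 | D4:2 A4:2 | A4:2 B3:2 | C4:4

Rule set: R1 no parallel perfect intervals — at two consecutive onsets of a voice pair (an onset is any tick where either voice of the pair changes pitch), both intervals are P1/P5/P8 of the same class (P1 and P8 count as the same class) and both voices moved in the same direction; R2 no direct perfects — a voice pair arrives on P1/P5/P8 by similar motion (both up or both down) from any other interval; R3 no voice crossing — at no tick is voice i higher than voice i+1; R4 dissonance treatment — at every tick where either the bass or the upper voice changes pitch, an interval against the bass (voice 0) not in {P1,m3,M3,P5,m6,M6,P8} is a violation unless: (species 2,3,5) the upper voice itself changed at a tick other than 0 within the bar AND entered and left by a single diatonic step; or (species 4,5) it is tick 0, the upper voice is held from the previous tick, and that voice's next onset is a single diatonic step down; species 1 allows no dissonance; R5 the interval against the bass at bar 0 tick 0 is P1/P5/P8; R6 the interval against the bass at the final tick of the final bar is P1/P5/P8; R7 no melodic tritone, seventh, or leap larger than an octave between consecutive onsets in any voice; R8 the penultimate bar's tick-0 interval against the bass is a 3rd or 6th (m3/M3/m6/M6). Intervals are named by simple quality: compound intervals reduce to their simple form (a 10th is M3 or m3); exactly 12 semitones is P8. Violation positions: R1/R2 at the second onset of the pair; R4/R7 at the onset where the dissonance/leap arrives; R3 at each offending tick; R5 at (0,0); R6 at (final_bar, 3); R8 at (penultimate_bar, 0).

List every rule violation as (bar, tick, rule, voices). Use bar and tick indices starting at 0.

(1, 0, R4, (0, 1))
(4, 0, R4, (0, 1))
(7, 0, R4, (0, 1))
(8, 0, R8, (0, 1))
(8, 2, R7, (1,))

bar 0: v0=C3 v1=C4 downbeat P8
bar 1: v0=E3 v1=A3 downbeat P4
bar 2: v0=F3 v1=C4 downbeat P5
bar 3: v0=G3 v1=D4 downbeat P5
bar 4: v0=F3 v1=E4 downbeat M7
bar 5: v0=E3 v1=F4 downbeat m2
bar 6: v0=F3 v1=E4 downbeat M7
bar 7: v0=A3 v1=D4 downbeat P4
bar 8: v0=D3 v1=A4 downbeat P5
bar 9: v0=C3 v1=C4 downbeat P8
  -> R4 @ bar 1 tick 0 v(0, 1): E3/A3 P4 untreated
  -> R4 @ bar 4 tick 0 v(0, 1): F3/E4 M7 untreated
  -> R4 @ bar 7 tick 0 v(0, 1): A3/D4 P4 untreated
  -> R8 @ bar 8 tick 0 v(0, 1): penult P5 not 3rd/6th
  -> R7 @ bar 8 tick 2 v(1,): A4->B3 leap 10st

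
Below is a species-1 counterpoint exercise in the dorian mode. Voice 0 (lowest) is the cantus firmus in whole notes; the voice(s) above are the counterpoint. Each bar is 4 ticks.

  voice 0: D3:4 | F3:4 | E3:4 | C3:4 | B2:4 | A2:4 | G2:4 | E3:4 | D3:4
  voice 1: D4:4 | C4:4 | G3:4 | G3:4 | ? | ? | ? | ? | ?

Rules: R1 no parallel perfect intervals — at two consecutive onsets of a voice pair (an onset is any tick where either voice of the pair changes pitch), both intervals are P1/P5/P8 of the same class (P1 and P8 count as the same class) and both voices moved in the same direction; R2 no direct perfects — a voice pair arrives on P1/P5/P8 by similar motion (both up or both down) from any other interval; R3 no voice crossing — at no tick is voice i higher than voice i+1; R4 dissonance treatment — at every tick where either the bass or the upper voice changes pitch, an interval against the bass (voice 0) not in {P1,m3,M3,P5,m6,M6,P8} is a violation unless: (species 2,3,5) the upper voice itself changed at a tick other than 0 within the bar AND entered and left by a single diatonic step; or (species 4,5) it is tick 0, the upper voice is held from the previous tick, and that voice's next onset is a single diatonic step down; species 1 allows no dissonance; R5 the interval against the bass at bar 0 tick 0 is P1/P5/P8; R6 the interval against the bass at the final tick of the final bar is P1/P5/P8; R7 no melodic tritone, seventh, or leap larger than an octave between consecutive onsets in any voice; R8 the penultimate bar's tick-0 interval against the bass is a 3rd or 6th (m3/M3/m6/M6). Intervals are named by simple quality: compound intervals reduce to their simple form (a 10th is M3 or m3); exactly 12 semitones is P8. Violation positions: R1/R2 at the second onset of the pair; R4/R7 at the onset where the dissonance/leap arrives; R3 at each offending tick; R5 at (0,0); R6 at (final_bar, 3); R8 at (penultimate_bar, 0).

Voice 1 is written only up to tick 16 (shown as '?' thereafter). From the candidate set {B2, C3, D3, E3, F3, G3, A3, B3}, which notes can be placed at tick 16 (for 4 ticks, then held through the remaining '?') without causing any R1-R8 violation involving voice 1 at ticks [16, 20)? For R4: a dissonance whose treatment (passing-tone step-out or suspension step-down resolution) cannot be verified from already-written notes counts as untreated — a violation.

B2: violates R2
C3: violates R4
D3: legal
E3: violates R4
F3: violates R4
G3: legal
A3: violates R4
B3: legal

{B3, D3, G3}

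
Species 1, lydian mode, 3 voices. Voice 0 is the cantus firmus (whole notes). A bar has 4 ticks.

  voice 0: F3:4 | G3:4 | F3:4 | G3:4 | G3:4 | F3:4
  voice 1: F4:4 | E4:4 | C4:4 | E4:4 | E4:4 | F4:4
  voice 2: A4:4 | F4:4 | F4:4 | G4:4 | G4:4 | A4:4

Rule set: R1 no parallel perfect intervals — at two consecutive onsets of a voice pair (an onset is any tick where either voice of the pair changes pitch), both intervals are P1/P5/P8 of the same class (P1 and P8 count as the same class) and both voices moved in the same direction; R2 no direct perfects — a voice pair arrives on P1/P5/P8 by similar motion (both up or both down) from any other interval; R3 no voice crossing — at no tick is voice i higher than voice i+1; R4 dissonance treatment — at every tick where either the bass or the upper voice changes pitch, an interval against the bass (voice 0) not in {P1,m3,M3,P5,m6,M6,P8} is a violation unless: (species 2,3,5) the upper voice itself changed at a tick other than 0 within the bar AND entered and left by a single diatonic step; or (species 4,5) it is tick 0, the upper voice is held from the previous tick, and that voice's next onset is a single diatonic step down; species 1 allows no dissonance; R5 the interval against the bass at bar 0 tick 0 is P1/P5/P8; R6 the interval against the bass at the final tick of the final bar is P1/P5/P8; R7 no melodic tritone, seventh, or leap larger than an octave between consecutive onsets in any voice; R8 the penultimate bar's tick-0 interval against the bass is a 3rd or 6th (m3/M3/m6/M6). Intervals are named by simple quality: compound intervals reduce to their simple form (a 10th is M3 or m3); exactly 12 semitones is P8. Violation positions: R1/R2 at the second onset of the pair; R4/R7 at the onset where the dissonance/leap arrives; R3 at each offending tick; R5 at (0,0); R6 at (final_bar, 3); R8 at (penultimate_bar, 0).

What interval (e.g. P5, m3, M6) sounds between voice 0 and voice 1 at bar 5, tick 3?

voice 0=F3 voice 1=F4 -> P8

P8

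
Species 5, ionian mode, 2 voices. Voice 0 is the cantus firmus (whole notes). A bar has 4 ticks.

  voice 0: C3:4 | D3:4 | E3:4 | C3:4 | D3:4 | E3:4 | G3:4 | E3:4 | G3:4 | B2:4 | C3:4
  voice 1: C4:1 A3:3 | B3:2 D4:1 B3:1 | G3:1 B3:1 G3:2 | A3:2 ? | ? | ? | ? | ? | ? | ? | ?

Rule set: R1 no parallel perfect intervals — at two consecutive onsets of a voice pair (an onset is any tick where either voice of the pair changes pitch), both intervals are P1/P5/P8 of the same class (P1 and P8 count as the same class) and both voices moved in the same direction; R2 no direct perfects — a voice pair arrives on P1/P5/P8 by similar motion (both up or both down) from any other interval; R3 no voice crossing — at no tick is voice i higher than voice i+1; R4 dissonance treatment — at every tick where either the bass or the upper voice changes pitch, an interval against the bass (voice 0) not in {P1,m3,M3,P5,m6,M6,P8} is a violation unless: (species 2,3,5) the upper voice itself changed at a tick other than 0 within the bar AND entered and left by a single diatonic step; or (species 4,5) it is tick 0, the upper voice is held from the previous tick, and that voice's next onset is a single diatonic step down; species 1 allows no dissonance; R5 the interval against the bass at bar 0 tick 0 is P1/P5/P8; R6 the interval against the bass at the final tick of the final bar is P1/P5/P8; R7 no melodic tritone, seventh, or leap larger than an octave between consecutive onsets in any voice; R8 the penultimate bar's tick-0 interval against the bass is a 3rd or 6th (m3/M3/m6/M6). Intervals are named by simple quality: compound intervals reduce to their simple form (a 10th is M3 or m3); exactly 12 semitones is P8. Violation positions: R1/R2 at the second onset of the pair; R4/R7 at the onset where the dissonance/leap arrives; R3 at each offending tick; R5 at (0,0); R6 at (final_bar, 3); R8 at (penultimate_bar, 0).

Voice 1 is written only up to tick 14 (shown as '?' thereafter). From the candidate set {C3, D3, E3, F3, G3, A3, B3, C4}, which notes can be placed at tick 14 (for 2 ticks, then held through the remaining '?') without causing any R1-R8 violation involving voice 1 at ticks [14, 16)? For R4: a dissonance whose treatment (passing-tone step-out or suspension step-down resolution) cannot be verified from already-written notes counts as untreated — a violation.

{A3, C3, C4, E3, G3}

C3: legal
D3: violates R4
E3: legal
F3: violates R4
G3: legal
A3: legal
B3: violates R4
C4: legal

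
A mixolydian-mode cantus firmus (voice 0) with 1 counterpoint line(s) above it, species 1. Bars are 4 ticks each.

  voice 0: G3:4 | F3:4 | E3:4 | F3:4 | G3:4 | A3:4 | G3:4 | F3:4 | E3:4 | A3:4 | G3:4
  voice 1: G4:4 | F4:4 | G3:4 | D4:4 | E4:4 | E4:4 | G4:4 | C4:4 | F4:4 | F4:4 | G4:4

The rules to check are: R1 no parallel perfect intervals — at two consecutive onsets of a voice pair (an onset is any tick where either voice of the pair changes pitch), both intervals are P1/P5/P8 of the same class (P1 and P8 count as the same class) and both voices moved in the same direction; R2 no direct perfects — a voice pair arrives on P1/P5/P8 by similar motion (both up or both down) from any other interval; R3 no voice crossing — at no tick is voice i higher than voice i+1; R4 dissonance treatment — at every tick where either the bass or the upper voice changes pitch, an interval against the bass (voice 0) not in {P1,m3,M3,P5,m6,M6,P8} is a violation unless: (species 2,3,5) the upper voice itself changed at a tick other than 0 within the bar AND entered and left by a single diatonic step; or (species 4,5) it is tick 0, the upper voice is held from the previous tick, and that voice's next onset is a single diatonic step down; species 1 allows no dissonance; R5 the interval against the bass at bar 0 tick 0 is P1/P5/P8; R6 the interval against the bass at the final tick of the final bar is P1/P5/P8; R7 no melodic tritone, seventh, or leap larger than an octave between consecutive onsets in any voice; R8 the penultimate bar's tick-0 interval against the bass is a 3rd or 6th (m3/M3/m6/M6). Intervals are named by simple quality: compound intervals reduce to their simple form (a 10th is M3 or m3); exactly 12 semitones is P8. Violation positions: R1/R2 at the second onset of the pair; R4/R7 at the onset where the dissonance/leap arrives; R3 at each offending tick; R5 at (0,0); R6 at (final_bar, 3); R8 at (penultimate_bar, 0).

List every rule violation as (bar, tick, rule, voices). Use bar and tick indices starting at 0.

(1, 0, R1, (0, 1))
(2, 0, R7, (1,))
(7, 0, R2, (0, 1))
(8, 0, R4, (0, 1))

bar 0: v0=G3 v1=G4 downbeat P8
bar 1: v0=F3 v1=F4 downbeat P8
bar 2: v0=E3 v1=G3 downbeat m3
bar 3: v0=F3 v1=D4 downbeat M6
bar 4: v0=G3 v1=E4 downbeat M6
bar 5: v0=A3 v1=E4 downbeat P5
bar 6: v0=G3 v1=G4 downbeat P8
bar 7: v0=F3 v1=C4 downbeat P5
bar 8: v0=E3 v1=F4 downbeat m2
bar 9: v0=A3 v1=F4 downbeat m6
bar 10: v0=G3 v1=G4 downbeat P8
  -> R1 @ bar 1 tick 0 v(0, 1): G3/G4 P8 -> F3/F4 P8 similar
  -> R7 @ bar 2 tick 0 v(1,): F4->G3 leap 10st
  -> R2 @ bar 7 tick 0 v(0, 1): G3/G4 P8 -> F3/C4 P5 similar
  -> R4 @ bar 8 tick 0 v(0, 1): E3/F4 m2 untreated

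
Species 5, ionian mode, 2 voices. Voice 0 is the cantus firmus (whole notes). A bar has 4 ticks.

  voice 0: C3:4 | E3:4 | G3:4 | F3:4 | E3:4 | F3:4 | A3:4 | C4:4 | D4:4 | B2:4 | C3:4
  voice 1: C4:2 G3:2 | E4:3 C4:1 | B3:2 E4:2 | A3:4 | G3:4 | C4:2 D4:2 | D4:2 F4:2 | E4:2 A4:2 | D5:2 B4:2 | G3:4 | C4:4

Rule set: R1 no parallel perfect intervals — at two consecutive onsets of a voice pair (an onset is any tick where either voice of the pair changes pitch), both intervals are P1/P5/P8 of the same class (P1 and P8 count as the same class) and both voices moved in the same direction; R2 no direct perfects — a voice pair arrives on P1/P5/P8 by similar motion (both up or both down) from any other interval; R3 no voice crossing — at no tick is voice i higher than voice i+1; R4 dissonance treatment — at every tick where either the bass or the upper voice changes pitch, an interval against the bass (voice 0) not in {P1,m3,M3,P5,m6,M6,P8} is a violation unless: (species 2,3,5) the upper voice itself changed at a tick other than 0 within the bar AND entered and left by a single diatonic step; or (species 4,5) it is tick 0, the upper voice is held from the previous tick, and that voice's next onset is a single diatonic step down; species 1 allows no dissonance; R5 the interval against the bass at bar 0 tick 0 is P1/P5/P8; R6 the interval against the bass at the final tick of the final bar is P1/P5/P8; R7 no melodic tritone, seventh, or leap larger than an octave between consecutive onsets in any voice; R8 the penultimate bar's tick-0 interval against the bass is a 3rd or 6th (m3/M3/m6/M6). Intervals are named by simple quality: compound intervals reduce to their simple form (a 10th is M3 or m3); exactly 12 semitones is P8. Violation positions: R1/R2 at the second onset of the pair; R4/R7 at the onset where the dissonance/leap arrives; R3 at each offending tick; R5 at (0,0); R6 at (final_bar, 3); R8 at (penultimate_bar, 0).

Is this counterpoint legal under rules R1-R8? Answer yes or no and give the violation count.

bar 0: v0=C3 v1=C4 (P8)
bar 1: v0=E3 v1=E4 (P8)
bar 2: v0=G3 v1=B3 (M3)
bar 3: v0=F3 v1=A3 (M3)
bar 4: v0=E3 v1=G3 (m3)
bar 5: v0=F3 v1=C4 (P5)
bar 6: v0=A3 v1=D4 (P4)
bar 7: v0=C4 v1=E4 (M3)
bar 8: v0=D4 v1=D5 (P8)
bar 9: v0=B2 v1=G3 (m6)
bar 10: v0=C3 v1=C4 (P8)
  R2 @ bar1.0: C3/G3 P5 -> E3/E4 P8 similar
  R2 @ bar5.0: E3/G3 m3 -> F3/C4 P5 similar
  R4 @ bar6.0: A3/D4 P4 untreated
  R2 @ bar8.0: C4/A4 M6 -> D4/D5 P8 similar
  R7 @ bar9.0: D4->B2 leap 15st
  R7 @ bar9.0: B4->G3 leap 16st
  R2 @ bar10.0: B2/G3 m6 -> C3/C4 P8 similar

No (7 violations)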